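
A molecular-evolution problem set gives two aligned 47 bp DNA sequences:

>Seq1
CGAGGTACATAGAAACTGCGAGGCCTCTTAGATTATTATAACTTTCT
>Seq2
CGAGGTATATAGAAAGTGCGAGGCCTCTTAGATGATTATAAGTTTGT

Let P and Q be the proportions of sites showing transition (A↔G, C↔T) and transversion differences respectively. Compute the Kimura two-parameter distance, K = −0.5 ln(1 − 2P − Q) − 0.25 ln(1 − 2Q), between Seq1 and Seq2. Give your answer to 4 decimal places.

The sequences differ at positions 8 (C/T, transition), 16 (C/G, transversion), 34 (T/G, transversion), 42 (C/G, transversion), 46 (C/G, transversion).
Of the 5 differences, 1 transition and 4 transversions over 47 sites: P = 1/47 = 0.021277, Q = 4/47 = 0.085106.
d = −0.5·ln(0.872340) − 0.25·ln(0.829788) = −0.5·(-0.136576) − 0.25·(-0.186585) = 0.1149.

0.1149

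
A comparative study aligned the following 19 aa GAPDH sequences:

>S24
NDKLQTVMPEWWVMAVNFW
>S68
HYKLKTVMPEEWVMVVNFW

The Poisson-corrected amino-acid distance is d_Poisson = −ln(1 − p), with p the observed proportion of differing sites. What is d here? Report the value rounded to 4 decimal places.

0.3054

Differing sites — 1:N/H; 2:D/Y; 5:Q/K; 11:W/E; 15:A/V.
p = 5/19 = 0.263158.
d = −ln(1 − 0.263158) = −ln(0.736842) = 0.3054.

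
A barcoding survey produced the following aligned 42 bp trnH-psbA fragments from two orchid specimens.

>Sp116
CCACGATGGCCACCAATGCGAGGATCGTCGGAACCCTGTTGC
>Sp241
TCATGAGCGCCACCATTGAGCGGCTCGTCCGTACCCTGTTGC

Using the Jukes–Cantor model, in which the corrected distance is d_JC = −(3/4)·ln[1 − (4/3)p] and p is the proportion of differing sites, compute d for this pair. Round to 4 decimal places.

0.2865

The sequences differ at positions 1 (C/T), 4 (C/T), 7 (T/G), 8 (G/C), 16 (A/T), 19 (C/A), 21 (A/C), 24 (A/C), 30 (G/C), 32 (A/T).
p = 10/42 = 0.238095.
d = −0.75 · ln(1 − (4/3)·0.238095) = −0.75 · ln(0.682540) = −0.75 · (-0.381934) = 0.2865.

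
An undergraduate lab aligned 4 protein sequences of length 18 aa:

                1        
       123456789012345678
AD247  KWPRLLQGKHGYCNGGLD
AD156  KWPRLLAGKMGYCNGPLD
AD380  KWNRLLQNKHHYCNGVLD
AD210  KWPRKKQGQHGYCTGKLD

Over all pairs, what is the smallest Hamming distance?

3

Pairwise Hamming distances:
  AD247 vs AD156: 3
  AD247 vs AD380: 4
  AD247 vs AD210: 5
  AD156 vs AD380: 6
  AD156 vs AD210: 7
  AD380 vs AD210: 8
The smallest is 3, between AD247 and AD156.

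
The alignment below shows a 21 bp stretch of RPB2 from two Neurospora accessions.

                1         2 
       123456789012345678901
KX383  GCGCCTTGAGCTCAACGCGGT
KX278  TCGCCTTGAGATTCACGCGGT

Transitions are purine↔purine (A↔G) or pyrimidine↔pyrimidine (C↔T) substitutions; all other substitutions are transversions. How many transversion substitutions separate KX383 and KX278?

3

The sequences differ at positions 1 (G/T, transversion), 11 (C/A, transversion), 13 (C/T, transition), 14 (A/C, transversion).
Of the 4 differences, 1 transition and 3 transversions, so the answer is 3.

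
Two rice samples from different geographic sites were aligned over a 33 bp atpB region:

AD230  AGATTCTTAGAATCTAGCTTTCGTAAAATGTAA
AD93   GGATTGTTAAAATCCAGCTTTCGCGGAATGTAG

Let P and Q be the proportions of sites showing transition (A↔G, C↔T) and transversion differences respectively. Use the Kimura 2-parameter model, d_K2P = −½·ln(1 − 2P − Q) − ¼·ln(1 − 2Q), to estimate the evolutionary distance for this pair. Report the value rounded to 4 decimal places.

Differing sites — 1:A/G (Ti); 6:C/G (Tv); 10:G/A (Ti); 15:T/C (Ti); 24:T/C (Ti); 25:A/G (Ti); 26:A/G (Ti); 33:A/G (Ti).
Of the 8 differences, 7 transitions and 1 transversion over 33 sites: P = 7/33 = 0.212121, Q = 1/33 = 0.030303.
d = −0.5·ln(0.545455) − 0.25·ln(0.939394) = −0.5·(-0.606135) − 0.25·(-0.062520) = 0.3187.

0.3187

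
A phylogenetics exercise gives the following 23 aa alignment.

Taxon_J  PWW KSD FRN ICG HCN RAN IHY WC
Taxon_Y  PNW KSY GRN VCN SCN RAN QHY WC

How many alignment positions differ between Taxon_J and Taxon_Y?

7

The sequences differ at positions 2 (W/N), 6 (D/Y), 7 (F/G), 10 (I/V), 12 (G/N), 13 (H/S), 19 (I/Q).
That gives 7 mismatches out of 23 aligned sites, so the Hamming distance is 7.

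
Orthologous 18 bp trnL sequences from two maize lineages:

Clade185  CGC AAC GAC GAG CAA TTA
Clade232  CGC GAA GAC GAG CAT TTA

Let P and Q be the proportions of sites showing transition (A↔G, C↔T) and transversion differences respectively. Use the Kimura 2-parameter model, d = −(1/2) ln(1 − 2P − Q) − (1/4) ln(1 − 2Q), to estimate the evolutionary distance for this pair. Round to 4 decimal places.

Differing sites — 4:A/G (Ti); 6:C/A (Tv); 15:A/T (Tv).
Of the 3 differences, 1 transition and 2 transversions over 18 sites: P = 1/18 = 0.055556, Q = 2/18 = 0.111111.
d = −0.5·ln(0.777777) − 0.25·ln(0.777778) = −0.5·(-0.251315) − 0.25·(-0.251314) = 0.1885.

0.1885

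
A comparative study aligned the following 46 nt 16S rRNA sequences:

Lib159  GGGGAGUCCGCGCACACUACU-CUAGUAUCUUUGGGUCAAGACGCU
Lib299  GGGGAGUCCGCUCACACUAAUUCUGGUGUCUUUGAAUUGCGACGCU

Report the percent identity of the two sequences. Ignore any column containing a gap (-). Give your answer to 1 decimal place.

Excluding the 1 gap column leaves 45 comparable sites.
Differing sites — 12:G/U; 20:C/A; 25:A/G; 28:A/G; 35:G/A; 36:G/A; 38:C/U; 39:A/G; 40:A/C.
36 of the 45 comparable sites match, so the percent identity is 36/45 × 100 = 80.0%.

80.0%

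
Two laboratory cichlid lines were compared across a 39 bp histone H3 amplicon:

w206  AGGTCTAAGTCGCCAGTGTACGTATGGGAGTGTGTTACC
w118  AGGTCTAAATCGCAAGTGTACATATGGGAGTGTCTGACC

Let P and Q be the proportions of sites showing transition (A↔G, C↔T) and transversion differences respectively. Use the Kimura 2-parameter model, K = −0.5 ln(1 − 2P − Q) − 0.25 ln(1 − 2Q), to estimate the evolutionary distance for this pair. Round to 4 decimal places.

The sequences differ at positions 9 (G/A, transition), 14 (C/A, transversion), 22 (G/A, transition), 34 (G/C, transversion), 36 (T/G, transversion).
Of the 5 differences, 2 transitions and 3 transversions over 39 sites: P = 2/39 = 0.051282, Q = 3/39 = 0.076923.
d = −0.5·ln(0.820513) − 0.25·ln(0.846154) = −0.5·(-0.197826) − 0.25·(-0.167054) = 0.1407.

0.1407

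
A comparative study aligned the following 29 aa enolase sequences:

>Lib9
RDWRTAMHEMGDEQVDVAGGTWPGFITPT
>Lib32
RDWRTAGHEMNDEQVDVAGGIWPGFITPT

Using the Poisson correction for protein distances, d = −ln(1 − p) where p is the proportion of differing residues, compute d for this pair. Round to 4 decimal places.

0.1092

Mismatches occur at site 7 (M→G), site 11 (G→N), site 21 (T→I).
p = 3/29 = 0.103448.
d = −ln(1 − 0.103448) = −ln(0.896552) = 0.1092.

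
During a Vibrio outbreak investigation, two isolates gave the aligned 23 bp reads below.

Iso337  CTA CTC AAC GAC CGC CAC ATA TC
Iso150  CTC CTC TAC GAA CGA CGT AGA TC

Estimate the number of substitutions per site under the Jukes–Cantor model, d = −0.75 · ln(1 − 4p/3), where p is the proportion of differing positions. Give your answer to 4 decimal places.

The sequences differ at positions 3 (A/C), 7 (A/T), 12 (C/A), 15 (C/A), 17 (A/G), 18 (C/T), 20 (T/G).
p = 7/23 = 0.304348.
d = −0.75 · ln(1 − (4/3)·0.304348) = −0.75 · ln(0.594203) = −0.75 · (-0.520534) = 0.3904.

0.3904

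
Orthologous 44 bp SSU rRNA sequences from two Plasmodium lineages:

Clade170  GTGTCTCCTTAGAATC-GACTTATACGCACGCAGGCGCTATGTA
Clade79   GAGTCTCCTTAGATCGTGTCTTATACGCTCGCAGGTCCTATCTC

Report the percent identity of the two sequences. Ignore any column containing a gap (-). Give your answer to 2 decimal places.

Excluding the 1 gap column leaves 43 comparable sites.
Differing sites — 2:T/A; 14:A/T; 15:T/C; 16:C/G; 19:A/T; 29:A/T; 36:C/T; 37:G/C; 42:G/C; 44:A/C.
33 of the 43 comparable sites match, so the percent identity is 33/43 × 100 = 76.74%.

76.74%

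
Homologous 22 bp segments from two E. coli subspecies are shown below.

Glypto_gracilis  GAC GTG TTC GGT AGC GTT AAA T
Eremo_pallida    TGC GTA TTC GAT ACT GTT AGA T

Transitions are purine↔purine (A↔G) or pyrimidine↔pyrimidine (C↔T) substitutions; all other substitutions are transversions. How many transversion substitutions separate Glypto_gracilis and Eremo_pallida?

Mismatches occur at site 1 (G→T, transversion), site 2 (A→G, transition), site 6 (G→A, transition), site 11 (G→A, transition), site 14 (G→C, transversion), site 15 (C→T, transition), site 20 (A→G, transition).
Of the 7 differences, 5 transitions and 2 transversions, so the answer is 2.

2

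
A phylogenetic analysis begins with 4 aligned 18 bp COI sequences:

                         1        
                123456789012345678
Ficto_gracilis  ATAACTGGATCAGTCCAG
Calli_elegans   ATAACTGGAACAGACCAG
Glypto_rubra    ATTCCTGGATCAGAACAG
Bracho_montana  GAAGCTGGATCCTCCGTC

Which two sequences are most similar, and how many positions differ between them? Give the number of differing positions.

Pairwise Hamming distances:
  Ficto_gracilis vs Calli_elegans: 2
  Ficto_gracilis vs Glypto_rubra: 4
  Ficto_gracilis vs Bracho_montana: 9
  Calli_elegans vs Glypto_rubra: 4
  Calli_elegans vs Bracho_montana: 10
  Glypto_rubra vs Bracho_montana: 11
The smallest is 2, between Ficto_gracilis and Calli_elegans.

2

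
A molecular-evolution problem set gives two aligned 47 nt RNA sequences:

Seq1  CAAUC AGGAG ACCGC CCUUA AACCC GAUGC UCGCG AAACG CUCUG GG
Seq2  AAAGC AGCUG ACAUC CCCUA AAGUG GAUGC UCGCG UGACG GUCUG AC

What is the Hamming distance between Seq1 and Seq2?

15

Mismatches occur at site 1 (C→A), site 4 (U→G), site 8 (G→C), site 9 (A→U), site 13 (C→A), site 14 (G→U), site 18 (U→C), site 23 (C→G), site 24 (C→U), site 25 (C→G), site 36 (A→U), site 37 (A→G), site 41 (C→G), site 46 (G→A), site 47 (G→C).
That gives 15 mismatches out of 47 aligned sites, so the Hamming distance is 15.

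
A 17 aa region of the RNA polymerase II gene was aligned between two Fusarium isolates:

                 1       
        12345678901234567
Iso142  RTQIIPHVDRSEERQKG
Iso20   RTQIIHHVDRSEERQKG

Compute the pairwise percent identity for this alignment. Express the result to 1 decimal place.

The sequences differ at position 6 (P/H).
16 of the 17 sites match, so the percent identity is 16/17 × 100 = 94.1%.

94.1%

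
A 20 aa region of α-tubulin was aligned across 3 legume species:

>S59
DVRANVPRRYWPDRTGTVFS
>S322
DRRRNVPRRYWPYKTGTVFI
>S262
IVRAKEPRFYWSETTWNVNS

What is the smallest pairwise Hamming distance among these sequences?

Pairwise Hamming distances:
  S59 vs S322: 5
  S59 vs S262: 10
  S322 vs S262: 13
The smallest is 5, between S59 and S322.

5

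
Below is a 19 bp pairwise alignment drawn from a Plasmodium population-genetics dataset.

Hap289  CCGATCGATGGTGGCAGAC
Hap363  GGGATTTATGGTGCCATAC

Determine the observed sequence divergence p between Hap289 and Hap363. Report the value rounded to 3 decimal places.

Mismatches occur at site 1 (C↔G), site 2 (C↔G), site 6 (C↔T), site 7 (G↔T), site 14 (G↔C), site 17 (G↔T).
There are 6 differences over 19 sites, so p = 6/19 = 0.316.

0.316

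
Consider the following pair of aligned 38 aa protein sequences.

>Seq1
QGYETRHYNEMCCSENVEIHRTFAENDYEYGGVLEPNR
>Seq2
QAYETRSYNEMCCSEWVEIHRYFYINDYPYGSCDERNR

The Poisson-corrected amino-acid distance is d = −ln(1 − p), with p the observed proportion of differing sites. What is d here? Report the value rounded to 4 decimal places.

Mismatches occur at site 2 (G→A), site 7 (H→S), site 16 (N→W), site 22 (T→Y), site 24 (A→Y), site 25 (E→I), site 29 (E→P), site 32 (G→S), site 33 (V→C), site 34 (L→D), site 36 (P→R).
p = 11/38 = 0.289474.
d = −ln(1 − 0.289474) = −ln(0.710526) = 0.3417.

0.3417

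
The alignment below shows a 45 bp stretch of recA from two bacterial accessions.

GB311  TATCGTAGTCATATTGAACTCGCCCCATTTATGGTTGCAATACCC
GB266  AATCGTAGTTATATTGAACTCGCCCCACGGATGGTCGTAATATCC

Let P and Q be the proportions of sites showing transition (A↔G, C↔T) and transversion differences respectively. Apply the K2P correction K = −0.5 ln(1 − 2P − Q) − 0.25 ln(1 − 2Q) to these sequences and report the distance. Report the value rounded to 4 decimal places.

0.2062

Differing sites — 1:T/A (Tv); 10:C/T (Ti); 28:T/C (Ti); 29:T/G (Tv); 30:T/G (Tv); 36:T/C (Ti); 38:C/T (Ti); 43:C/T (Ti).
Of the 8 differences, 5 transitions and 3 transversions over 45 sites: P = 5/45 = 0.111111, Q = 3/45 = 0.066667.
d = −0.5·ln(0.711111) − 0.25·ln(0.866666) = −0.5·(-0.340927) − 0.25·(-0.143102) = 0.2062.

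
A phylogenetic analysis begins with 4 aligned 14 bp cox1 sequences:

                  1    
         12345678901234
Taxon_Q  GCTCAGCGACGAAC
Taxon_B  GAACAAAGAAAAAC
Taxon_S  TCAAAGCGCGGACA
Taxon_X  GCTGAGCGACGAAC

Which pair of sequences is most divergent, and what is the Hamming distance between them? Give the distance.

10

Pairwise Hamming distances:
  Taxon_Q vs Taxon_B: 6
  Taxon_Q vs Taxon_S: 7
  Taxon_Q vs Taxon_X: 1
  Taxon_B vs Taxon_S: 10
  Taxon_B vs Taxon_X: 7
  Taxon_S vs Taxon_X: 7
The largest is 10, between Taxon_B and Taxon_S.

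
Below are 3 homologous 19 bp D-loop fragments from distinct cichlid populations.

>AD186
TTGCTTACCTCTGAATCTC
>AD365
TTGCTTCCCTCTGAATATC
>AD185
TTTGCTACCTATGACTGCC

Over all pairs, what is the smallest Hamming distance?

Pairwise Hamming distances:
  AD186 vs AD365: 2
  AD186 vs AD185: 7
  AD365 vs AD185: 8
The smallest is 2, between AD186 and AD365.

2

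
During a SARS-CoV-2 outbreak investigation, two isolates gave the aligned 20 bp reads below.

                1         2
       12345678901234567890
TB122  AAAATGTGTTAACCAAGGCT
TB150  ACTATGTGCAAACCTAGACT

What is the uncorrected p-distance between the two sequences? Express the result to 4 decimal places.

Mismatches occur at site 2 (A→C), site 3 (A→T), site 9 (T→C), site 10 (T→A), site 15 (A→T), site 18 (G→A).
There are 6 differences over 20 sites, so p = 6/20 = 0.3000.

0.3000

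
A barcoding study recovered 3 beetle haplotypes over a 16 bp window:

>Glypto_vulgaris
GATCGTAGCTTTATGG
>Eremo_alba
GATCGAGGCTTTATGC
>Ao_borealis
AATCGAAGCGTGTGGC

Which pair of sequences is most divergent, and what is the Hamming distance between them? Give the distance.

7

Pairwise Hamming distances:
  Glypto_vulgaris vs Eremo_alba: 3
  Glypto_vulgaris vs Ao_borealis: 7
  Eremo_alba vs Ao_borealis: 6
The largest is 7, between Glypto_vulgaris and Ao_borealis.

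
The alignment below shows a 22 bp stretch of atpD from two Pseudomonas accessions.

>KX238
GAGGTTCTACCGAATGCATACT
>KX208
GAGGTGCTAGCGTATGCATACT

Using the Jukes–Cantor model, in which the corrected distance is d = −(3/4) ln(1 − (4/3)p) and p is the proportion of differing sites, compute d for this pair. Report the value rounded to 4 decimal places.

0.1505

Mismatches occur at site 6 (T→G), site 10 (C→G), site 13 (A→T).
p = 3/22 = 0.136364.
d = −0.75 · ln(1 − (4/3)·0.136364) = −0.75 · ln(0.818181) = −0.75 · (-0.200672) = 0.1505.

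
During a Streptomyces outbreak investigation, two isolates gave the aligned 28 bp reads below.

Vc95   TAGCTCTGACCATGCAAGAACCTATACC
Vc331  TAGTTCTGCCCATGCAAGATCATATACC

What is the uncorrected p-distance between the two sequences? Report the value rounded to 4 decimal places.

0.1429

Mismatches occur at site 4 (C→T), site 9 (A→C), site 20 (A→T), site 22 (C→A).
There are 4 differences over 28 sites, so p = 4/28 = 0.1429.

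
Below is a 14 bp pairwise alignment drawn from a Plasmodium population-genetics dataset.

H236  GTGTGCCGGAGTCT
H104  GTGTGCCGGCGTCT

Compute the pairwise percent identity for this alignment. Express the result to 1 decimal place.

The sequences differ at position 10 (A/C).
13 of the 14 sites match, so the percent identity is 13/14 × 100 = 92.9%.

92.9%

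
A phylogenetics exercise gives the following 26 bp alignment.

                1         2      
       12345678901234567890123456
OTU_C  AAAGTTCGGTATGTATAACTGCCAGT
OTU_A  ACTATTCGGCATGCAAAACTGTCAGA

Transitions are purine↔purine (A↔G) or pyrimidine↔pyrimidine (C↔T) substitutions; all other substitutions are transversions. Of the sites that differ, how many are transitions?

Differing sites — 2:A/C (Tv); 3:A/T (Tv); 4:G/A (Ti); 10:T/C (Ti); 14:T/C (Ti); 16:T/A (Tv); 22:C/T (Ti); 26:T/A (Tv).
Of the 8 differences, 4 transitions and 4 transversions, so the answer is 4.

4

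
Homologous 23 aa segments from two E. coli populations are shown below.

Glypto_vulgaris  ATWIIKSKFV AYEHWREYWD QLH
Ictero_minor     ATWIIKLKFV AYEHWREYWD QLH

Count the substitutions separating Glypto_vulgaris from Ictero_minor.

A single mismatch occurs at site 7 (S/L).
That gives 1 mismatch out of 23 aligned sites, so the Hamming distance is 1.

1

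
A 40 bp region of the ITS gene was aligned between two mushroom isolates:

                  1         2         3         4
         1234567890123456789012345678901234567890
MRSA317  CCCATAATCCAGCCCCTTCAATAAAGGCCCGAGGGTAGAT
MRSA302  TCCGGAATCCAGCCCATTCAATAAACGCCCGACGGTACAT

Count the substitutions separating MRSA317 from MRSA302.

Mismatches occur at site 1 (C↔T), site 4 (A↔G), site 5 (T↔G), site 16 (C↔A), site 26 (G↔C), site 33 (G↔C), site 38 (G↔C).
That gives 7 mismatches out of 40 aligned sites, so the Hamming distance is 7.

7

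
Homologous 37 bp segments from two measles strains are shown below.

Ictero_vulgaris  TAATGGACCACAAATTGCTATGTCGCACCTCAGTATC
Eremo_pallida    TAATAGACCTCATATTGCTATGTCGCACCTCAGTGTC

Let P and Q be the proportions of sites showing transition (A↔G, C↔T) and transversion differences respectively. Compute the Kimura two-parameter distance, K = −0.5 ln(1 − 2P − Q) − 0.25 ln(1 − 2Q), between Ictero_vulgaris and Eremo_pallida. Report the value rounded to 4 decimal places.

Mismatches occur at site 5 (G↔A, transition), site 10 (A↔T, transversion), site 13 (A↔T, transversion), site 35 (A↔G, transition).
Of the 4 differences, 2 transitions and 2 transversions over 37 sites: P = 2/37 = 0.054054, Q = 2/37 = 0.054054.
d = −0.5·ln(0.837838) − 0.25·ln(0.891892) = −0.5·(-0.176931) − 0.25·(-0.114410) = 0.1171.

0.1171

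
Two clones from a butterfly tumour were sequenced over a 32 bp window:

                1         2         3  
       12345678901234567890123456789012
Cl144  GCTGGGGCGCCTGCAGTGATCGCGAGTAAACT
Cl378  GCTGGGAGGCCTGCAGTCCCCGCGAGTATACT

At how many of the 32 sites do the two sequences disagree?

6

Mismatches occur at site 7 (G/A), site 8 (C/G), site 18 (G/C), site 19 (A/C), site 20 (T/C), site 29 (A/T).
That gives 6 mismatches out of 32 aligned sites, so the Hamming distance is 6.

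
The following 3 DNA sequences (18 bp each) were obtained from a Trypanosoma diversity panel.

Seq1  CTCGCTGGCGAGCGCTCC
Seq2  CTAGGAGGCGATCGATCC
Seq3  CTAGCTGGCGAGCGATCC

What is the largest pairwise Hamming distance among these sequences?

Pairwise Hamming distances:
  Seq1 vs Seq2: 5
  Seq1 vs Seq3: 2
  Seq2 vs Seq3: 3
The largest is 5, between Seq1 and Seq2.

5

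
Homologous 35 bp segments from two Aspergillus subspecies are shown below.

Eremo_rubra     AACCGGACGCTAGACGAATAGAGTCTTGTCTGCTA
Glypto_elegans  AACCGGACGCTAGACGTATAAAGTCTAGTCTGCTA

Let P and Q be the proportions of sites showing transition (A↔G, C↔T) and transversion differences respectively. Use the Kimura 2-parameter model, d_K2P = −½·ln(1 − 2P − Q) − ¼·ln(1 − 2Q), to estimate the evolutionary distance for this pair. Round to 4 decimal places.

The sequences differ at positions 17 (A/T, transversion), 21 (G/A, transition), 27 (T/A, transversion).
Of the 3 differences, 1 transition and 2 transversions over 35 sites: P = 1/35 = 0.028571, Q = 2/35 = 0.057143.
d = −0.5·ln(0.885715) − 0.25·ln(0.885714) = −0.5·(-0.121360) − 0.25·(-0.121361) = 0.0910.

0.0910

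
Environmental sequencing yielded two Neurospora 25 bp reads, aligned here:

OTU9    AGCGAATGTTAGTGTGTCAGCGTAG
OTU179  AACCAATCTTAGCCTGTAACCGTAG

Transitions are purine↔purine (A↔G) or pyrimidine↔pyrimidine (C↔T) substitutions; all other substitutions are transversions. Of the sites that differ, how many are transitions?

2

The sequences differ at positions 2 (G/A, transition), 4 (G/C, transversion), 8 (G/C, transversion), 13 (T/C, transition), 14 (G/C, transversion), 18 (C/A, transversion), 20 (G/C, transversion).
Of the 7 differences, 2 transitions and 5 transversions, so the answer is 2.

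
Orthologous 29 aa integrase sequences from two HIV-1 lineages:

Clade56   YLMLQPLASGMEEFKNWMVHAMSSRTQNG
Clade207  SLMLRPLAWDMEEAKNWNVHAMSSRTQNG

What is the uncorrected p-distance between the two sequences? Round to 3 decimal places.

0.207

Mismatches occur at site 1 (Y→S), site 5 (Q→R), site 9 (S→W), site 10 (G→D), site 14 (F→A), site 18 (M→N).
There are 6 differences over 29 sites, so p = 6/29 = 0.207.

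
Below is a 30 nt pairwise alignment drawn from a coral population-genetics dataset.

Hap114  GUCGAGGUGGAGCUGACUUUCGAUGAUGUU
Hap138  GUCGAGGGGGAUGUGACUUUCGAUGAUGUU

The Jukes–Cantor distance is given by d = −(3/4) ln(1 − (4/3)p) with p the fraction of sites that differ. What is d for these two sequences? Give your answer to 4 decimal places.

0.1073

Mismatches occur at site 8 (U→G), site 12 (G→U), site 13 (C→G).
p = 3/30 = 0.100000.
d = −0.75 · ln(1 − (4/3)·0.100000) = −0.75 · ln(0.866667) = −0.75 · (-0.143100) = 0.1073.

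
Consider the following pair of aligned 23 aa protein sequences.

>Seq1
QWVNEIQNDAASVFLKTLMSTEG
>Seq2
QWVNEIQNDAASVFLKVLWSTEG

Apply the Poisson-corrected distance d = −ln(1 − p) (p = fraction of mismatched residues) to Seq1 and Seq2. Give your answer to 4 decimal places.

Differing sites — 17:T/V; 19:M/W.
p = 2/23 = 0.086957.
d = −ln(1 − 0.086957) = −ln(0.913043) = 0.0910.

0.0910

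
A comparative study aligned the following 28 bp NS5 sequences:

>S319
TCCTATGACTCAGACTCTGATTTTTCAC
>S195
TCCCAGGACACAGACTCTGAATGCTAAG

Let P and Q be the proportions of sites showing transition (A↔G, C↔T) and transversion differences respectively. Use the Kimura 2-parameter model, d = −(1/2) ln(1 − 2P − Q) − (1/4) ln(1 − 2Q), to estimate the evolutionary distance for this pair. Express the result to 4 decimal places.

Mismatches occur at site 4 (T→C, transition), site 6 (T→G, transversion), site 10 (T→A, transversion), site 21 (T→A, transversion), site 23 (T→G, transversion), site 24 (T→C, transition), site 26 (C→A, transversion), site 28 (C→G, transversion).
Of the 8 differences, 2 transitions and 6 transversions over 28 sites: P = 2/28 = 0.071429, Q = 6/28 = 0.214286.
d = −0.5·ln(0.642856) − 0.25·ln(0.571428) = −0.5·(-0.441835) − 0.25·(-0.559617) = 0.3608.

0.3608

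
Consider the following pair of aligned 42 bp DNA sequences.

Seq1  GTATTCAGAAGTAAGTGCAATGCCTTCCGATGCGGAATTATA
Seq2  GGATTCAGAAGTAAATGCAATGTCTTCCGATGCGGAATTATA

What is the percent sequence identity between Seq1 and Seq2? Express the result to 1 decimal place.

92.9%

Mismatches occur at site 2 (T/G), site 15 (G/A), site 23 (C/T).
39 of the 42 sites match, so the percent identity is 39/42 × 100 = 92.9%.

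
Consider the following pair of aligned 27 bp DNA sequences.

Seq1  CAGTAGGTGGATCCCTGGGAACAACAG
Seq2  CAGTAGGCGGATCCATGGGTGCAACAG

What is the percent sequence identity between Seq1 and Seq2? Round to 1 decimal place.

85.2%

The sequences differ at positions 8 (T/C), 15 (C/A), 20 (A/T), 21 (A/G).
23 of the 27 sites match, so the percent identity is 23/27 × 100 = 85.2%.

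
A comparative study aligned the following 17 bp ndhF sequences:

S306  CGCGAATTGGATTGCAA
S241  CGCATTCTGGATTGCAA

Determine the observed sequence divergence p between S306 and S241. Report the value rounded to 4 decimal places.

0.2353

The sequences differ at positions 4 (G/A), 5 (A/T), 6 (A/T), 7 (T/C).
There are 4 differences over 17 sites, so p = 4/17 = 0.2353.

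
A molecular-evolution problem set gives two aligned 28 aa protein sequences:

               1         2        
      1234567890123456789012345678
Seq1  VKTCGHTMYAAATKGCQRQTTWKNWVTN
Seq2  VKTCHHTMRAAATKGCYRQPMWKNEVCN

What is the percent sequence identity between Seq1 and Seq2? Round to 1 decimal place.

75.0%

Differing sites — 5:G/H; 9:Y/R; 17:Q/Y; 20:T/P; 21:T/M; 25:W/E; 27:T/C.
21 of the 28 sites match, so the percent identity is 21/28 × 100 = 75.0%.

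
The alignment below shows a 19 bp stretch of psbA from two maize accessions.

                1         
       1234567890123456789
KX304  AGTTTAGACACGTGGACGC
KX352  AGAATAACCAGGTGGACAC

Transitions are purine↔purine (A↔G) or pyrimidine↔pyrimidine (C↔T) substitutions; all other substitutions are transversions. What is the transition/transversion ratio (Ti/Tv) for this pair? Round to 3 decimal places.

0.500

Differing sites — 3:T/A (Tv); 4:T/A (Tv); 7:G/A (Ti); 8:A/C (Tv); 11:C/G (Tv); 18:G/A (Ti).
Of the 6 differences, 2 transitions and 4 transversions, so Ti/Tv = 2/4 = 0.500.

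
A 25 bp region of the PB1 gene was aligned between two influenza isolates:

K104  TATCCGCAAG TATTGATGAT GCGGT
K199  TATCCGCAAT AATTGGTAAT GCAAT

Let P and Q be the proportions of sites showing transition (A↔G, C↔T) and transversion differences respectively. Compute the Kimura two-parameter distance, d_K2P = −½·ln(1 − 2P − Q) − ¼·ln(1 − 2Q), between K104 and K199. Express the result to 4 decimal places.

0.2990

The sequences differ at positions 10 (G/T, transversion), 11 (T/A, transversion), 16 (A/G, transition), 18 (G/A, transition), 23 (G/A, transition), 24 (G/A, transition).
Of the 6 differences, 4 transitions and 2 transversions over 25 sites: P = 4/25 = 0.160000, Q = 2/25 = 0.080000.
d = −0.5·ln(0.600000) − 0.25·ln(0.840000) = −0.5·(-0.510826) − 0.25·(-0.174353) = 0.2990.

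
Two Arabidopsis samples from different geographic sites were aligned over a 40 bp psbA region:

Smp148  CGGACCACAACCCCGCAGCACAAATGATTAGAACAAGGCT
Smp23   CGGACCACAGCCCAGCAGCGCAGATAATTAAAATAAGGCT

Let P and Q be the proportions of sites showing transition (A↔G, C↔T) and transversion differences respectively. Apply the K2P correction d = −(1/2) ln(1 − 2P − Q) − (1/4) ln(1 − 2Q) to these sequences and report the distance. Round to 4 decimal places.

0.2093

The sequences differ at positions 10 (A/G, transition), 14 (C/A, transversion), 20 (A/G, transition), 23 (A/G, transition), 26 (G/A, transition), 31 (G/A, transition), 34 (C/T, transition).
Of the 7 differences, 6 transitions and 1 transversion over 40 sites: P = 6/40 = 0.150000, Q = 1/40 = 0.025000.
d = −0.5·ln(0.675000) − 0.25·ln(0.950000) = −0.5·(-0.393043) − 0.25·(-0.051293) = 0.2093.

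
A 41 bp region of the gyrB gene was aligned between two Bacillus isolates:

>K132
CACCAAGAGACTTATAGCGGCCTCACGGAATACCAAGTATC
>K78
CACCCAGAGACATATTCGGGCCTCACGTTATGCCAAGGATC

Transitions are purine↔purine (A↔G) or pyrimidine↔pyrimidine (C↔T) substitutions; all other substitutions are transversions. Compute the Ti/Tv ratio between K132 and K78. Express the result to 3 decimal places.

The sequences differ at positions 5 (A/C, transversion), 12 (T/A, transversion), 16 (A/T, transversion), 17 (G/C, transversion), 18 (C/G, transversion), 28 (G/T, transversion), 29 (A/T, transversion), 32 (A/G, transition), 38 (T/G, transversion).
Of the 9 differences, 1 transition and 8 transversions, so Ti/Tv = 1/8 = 0.125.

0.125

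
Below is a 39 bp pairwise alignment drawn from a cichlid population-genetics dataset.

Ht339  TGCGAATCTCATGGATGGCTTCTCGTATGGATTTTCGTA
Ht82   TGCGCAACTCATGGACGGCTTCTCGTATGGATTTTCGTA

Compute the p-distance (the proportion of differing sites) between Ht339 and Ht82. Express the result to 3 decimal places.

The sequences differ at positions 5 (A/C), 7 (T/A), 16 (T/C).
There are 3 differences over 39 sites, so p = 3/39 = 0.077.

0.077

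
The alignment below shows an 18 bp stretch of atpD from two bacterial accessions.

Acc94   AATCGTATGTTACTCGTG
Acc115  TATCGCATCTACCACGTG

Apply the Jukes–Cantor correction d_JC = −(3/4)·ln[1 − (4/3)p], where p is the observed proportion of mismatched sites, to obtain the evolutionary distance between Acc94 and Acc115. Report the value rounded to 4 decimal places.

Differing sites — 1:A/T; 6:T/C; 9:G/C; 11:T/A; 12:A/C; 14:T/A.
p = 6/18 = 0.333333.
d = −0.75 · ln(1 − (4/3)·0.333333) = −0.75 · ln(0.555556) = −0.75 · (-0.587786) = 0.4408.

0.4408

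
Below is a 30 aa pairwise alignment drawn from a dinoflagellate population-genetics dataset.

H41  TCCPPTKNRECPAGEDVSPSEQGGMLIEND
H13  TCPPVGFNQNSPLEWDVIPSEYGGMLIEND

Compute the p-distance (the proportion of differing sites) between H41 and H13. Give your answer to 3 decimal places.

0.400

The sequences differ at positions 3 (C/P), 5 (P/V), 6 (T/G), 7 (K/F), 9 (R/Q), 10 (E/N), 11 (C/S), 13 (A/L), 14 (G/E), 15 (E/W), 18 (S/I), 22 (Q/Y).
There are 12 differences over 30 sites, so p = 12/30 = 0.400.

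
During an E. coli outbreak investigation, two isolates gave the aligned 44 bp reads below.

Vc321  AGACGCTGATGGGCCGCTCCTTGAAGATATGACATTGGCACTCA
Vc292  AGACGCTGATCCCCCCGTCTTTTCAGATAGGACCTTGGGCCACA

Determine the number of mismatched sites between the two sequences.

13

Differing sites — 11:G/C; 12:G/C; 13:G/C; 16:G/C; 17:C/G; 20:C/T; 23:G/T; 24:A/C; 30:T/G; 34:A/C; 39:C/G; 40:A/C; 42:T/A.
That gives 13 mismatches out of 44 aligned sites, so the Hamming distance is 13.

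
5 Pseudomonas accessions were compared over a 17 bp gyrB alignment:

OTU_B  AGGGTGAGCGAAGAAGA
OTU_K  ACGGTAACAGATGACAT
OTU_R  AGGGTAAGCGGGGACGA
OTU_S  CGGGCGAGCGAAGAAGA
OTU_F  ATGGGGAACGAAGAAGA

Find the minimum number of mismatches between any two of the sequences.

Pairwise Hamming distances:
  OTU_B vs OTU_K: 8
  OTU_B vs OTU_R: 4
  OTU_B vs OTU_S: 2
  OTU_B vs OTU_F: 3
  OTU_K vs OTU_R: 7
  OTU_K vs OTU_S: 10
  OTU_K vs OTU_F: 9
  OTU_R vs OTU_S: 6
  OTU_R vs OTU_F: 7
  OTU_S vs OTU_F: 4
The smallest is 2, between OTU_B and OTU_S.

2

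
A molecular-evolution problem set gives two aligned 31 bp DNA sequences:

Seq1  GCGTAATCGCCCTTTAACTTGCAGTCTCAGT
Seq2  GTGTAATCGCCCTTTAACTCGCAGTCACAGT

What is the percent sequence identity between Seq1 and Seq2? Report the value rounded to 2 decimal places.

The sequences differ at positions 2 (C/T), 20 (T/C), 27 (T/A).
28 of the 31 sites match, so the percent identity is 28/31 × 100 = 90.32%.

90.32%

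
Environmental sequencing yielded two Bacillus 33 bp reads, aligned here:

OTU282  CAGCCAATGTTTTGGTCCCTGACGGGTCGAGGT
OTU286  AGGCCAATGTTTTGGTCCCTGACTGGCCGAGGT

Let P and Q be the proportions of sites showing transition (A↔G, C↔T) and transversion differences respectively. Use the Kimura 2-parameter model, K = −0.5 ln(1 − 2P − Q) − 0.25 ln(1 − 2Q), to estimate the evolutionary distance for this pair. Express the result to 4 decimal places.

Mismatches occur at site 1 (C→A, transversion), site 2 (A→G, transition), site 24 (G→T, transversion), site 27 (T→C, transition).
Of the 4 differences, 2 transitions and 2 transversions over 33 sites: P = 2/33 = 0.060606, Q = 2/33 = 0.060606.
d = −0.5·ln(0.818182) − 0.25·ln(0.878788) = −0.5·(-0.200670) − 0.25·(-0.129212) = 0.1326.

0.1326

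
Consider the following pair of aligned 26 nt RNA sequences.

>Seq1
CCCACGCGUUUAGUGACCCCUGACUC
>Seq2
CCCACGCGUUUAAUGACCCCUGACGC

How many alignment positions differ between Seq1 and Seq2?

Differing sites — 13:G/A; 25:U/G.
That gives 2 mismatches out of 26 aligned sites, so the Hamming distance is 2.

2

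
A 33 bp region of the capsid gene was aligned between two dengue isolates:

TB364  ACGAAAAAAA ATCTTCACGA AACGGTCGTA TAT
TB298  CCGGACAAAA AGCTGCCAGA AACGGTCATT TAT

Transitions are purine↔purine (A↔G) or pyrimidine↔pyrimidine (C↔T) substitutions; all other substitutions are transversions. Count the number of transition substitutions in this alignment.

2

Mismatches occur at site 1 (A↔C, transversion), site 4 (A↔G, transition), site 6 (A↔C, transversion), site 12 (T↔G, transversion), site 15 (T↔G, transversion), site 17 (A↔C, transversion), site 18 (C↔A, transversion), site 28 (G↔A, transition), site 30 (A↔T, transversion).
Of the 9 differences, 2 transitions and 7 transversions, so the answer is 2.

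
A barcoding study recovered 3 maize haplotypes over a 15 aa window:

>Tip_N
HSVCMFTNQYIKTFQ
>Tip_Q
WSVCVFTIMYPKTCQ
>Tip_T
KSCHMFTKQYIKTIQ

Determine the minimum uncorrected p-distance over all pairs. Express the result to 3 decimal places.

0.333

Pairwise Hamming distances:
  Tip_N vs Tip_Q: 6
  Tip_N vs Tip_T: 5
  Tip_Q vs Tip_T: 8
The smallest is 5 mismatches, between Tip_N and Tip_T; p = 5/15 = 0.333.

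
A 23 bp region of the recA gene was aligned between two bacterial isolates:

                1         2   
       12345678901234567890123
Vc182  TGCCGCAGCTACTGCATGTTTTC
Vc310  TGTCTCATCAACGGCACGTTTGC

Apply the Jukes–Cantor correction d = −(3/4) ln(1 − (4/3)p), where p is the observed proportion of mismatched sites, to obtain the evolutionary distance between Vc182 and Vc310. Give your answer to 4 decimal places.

The sequences differ at positions 3 (C/T), 5 (G/T), 8 (G/T), 10 (T/A), 13 (T/G), 17 (T/C), 22 (T/G).
p = 7/23 = 0.304348.
d = −0.75 · ln(1 − (4/3)·0.304348) = −0.75 · ln(0.594203) = −0.75 · (-0.520534) = 0.3904.

0.3904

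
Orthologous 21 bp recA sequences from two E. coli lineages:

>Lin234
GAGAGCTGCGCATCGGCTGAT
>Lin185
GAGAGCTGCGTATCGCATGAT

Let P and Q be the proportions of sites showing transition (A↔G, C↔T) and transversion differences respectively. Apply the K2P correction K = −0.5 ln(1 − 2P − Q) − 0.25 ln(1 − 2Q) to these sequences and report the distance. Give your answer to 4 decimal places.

Mismatches occur at site 11 (C/T, transition), site 16 (G/C, transversion), site 17 (C/A, transversion).
Of the 3 differences, 1 transition and 2 transversions over 21 sites: P = 1/21 = 0.047619, Q = 2/21 = 0.095238.
d = −0.5·ln(0.809524) − 0.25·ln(0.809524) = −0.5·(-0.211309) − 0.25·(-0.211309) = 0.1585.

0.1585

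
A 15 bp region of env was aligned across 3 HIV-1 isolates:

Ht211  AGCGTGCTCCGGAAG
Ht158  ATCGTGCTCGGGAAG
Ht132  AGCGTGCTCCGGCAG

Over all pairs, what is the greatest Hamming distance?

3

Pairwise Hamming distances:
  Ht211 vs Ht158: 2
  Ht211 vs Ht132: 1
  Ht158 vs Ht132: 3
The largest is 3, between Ht158 and Ht132.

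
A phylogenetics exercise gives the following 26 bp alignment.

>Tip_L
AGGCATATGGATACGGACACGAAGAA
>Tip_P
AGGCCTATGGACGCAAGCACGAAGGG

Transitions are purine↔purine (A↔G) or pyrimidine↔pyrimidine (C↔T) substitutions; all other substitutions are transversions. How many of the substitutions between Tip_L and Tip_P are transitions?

7

The sequences differ at positions 5 (A/C, transversion), 12 (T/C, transition), 13 (A/G, transition), 15 (G/A, transition), 16 (G/A, transition), 17 (A/G, transition), 25 (A/G, transition), 26 (A/G, transition).
Of the 8 differences, 7 transitions and 1 transversion, so the answer is 7.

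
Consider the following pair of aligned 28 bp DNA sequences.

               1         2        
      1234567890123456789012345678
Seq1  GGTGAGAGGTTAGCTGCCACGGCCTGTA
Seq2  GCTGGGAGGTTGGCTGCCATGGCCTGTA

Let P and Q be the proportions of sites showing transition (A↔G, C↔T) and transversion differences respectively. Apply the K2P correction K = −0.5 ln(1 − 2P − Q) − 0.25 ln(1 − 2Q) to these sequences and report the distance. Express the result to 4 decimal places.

0.1624

Differing sites — 2:G/C (Tv); 5:A/G (Ti); 12:A/G (Ti); 20:C/T (Ti).
Of the 4 differences, 3 transitions and 1 transversion over 28 sites: P = 3/28 = 0.107143, Q = 1/28 = 0.035714.
d = −0.5·ln(0.750000) − 0.25·ln(0.928572) = −0.5·(-0.287682) − 0.25·(-0.074107) = 0.1624.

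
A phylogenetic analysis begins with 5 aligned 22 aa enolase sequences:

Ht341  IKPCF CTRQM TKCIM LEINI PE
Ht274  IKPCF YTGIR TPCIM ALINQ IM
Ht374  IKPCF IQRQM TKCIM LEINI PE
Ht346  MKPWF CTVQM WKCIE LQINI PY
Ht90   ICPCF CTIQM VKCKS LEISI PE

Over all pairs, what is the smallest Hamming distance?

Pairwise Hamming distances:
  Ht341 vs Ht274: 10
  Ht341 vs Ht374: 2
  Ht341 vs Ht346: 7
  Ht341 vs Ht90: 6
  Ht274 vs Ht374: 11
  Ht274 vs Ht346: 14
  Ht274 vs Ht90: 15
  Ht374 vs Ht346: 9
  Ht374 vs Ht90: 8
  Ht346 vs Ht90: 10
The smallest is 2, between Ht341 and Ht374.

2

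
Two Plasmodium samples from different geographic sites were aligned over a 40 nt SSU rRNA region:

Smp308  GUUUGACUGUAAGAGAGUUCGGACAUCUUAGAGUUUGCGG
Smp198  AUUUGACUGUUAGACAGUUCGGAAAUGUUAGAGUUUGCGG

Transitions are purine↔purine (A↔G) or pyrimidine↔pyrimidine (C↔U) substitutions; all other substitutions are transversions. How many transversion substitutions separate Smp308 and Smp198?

4

Differing sites — 1:G/A (Ti); 11:A/U (Tv); 15:G/C (Tv); 24:C/A (Tv); 27:C/G (Tv).
Of the 5 differences, 1 transition and 4 transversions, so the answer is 4.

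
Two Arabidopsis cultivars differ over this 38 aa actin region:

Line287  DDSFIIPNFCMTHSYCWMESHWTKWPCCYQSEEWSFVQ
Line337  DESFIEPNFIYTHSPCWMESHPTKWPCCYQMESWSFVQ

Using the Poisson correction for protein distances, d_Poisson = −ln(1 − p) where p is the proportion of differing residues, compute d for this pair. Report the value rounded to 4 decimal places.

The sequences differ at positions 2 (D/E), 6 (I/E), 10 (C/I), 11 (M/Y), 15 (Y/P), 22 (W/P), 31 (S/M), 33 (E/S).
p = 8/38 = 0.210526.
d = −ln(1 − 0.210526) = −ln(0.789474) = 0.2364.

0.2364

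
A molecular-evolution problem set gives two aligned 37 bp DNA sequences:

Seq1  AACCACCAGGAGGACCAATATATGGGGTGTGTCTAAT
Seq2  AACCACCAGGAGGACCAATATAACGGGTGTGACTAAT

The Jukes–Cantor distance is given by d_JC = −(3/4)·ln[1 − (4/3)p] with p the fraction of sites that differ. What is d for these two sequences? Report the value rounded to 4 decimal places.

Mismatches occur at site 23 (T→A), site 24 (G→C), site 32 (T→A).
p = 3/37 = 0.081081.
d = −0.75 · ln(1 − (4/3)·0.081081) = −0.75 · ln(0.891892) = −0.75 · (-0.114410) = 0.0858.

0.0858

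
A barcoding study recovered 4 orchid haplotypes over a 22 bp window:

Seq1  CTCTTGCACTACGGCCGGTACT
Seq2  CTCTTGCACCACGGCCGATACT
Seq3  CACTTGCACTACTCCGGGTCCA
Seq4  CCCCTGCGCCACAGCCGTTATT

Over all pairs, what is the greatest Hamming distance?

11

Pairwise Hamming distances:
  Seq1 vs Seq2: 2
  Seq1 vs Seq3: 6
  Seq1 vs Seq4: 7
  Seq2 vs Seq3: 8
  Seq2 vs Seq4: 6
  Seq3 vs Seq4: 11
The largest is 11, between Seq3 and Seq4.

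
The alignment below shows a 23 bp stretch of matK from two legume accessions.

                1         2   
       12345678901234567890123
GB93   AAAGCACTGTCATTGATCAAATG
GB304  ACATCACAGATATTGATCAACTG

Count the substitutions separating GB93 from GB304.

The sequences differ at positions 2 (A/C), 4 (G/T), 8 (T/A), 10 (T/A), 11 (C/T), 21 (A/C).
That gives 6 mismatches out of 23 aligned sites, so the Hamming distance is 6.

6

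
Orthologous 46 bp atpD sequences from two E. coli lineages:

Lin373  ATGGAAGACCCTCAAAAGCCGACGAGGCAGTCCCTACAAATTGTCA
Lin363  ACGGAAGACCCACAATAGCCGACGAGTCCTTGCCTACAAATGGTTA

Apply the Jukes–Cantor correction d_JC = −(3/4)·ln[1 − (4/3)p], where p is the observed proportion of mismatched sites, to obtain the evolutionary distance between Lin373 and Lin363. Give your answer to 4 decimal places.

0.2267

Mismatches occur at site 2 (T/C), site 12 (T/A), site 16 (A/T), site 27 (G/T), site 29 (A/C), site 30 (G/T), site 32 (C/G), site 42 (T/G), site 45 (C/T).
p = 9/46 = 0.195652.
d = −0.75 · ln(1 − (4/3)·0.195652) = −0.75 · ln(0.739131) = −0.75 · (-0.302280) = 0.2267.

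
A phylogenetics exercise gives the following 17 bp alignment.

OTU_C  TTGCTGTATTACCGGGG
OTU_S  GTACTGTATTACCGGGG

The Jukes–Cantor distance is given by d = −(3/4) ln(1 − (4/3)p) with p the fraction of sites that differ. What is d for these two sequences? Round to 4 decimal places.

Differing sites — 1:T/G; 3:G/A.
p = 2/17 = 0.117647.
d = −0.75 · ln(1 − (4/3)·0.117647) = −0.75 · ln(0.843137) = −0.75 · (-0.170626) = 0.1280.

0.1280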